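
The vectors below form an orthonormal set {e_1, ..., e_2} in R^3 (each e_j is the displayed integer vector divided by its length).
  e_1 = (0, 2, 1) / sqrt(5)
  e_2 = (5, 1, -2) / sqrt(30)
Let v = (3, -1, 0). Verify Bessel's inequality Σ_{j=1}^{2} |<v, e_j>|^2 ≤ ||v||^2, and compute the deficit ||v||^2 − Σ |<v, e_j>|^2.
Σ |<v, e_j>|^2 = 22/3; ||v||^2 = 10; deficit = 8/3

Write each e_j = u_j / sqrt(<u_j, u_j>) where u_j is the displayed integer vector. Then <v, e_j> = <v, u_j> / sqrt(<u_j, u_j>), so |<v, e_j>|^2 = <v, u_j>^2 / <u_j, u_j>.
Coefficients: <v, e_1> = -2/sqrt(5), <v, e_2> = 14/sqrt(30).
Square and sum: Σ |<v, e_j>|^2 = 22/3.
Compute ||v||^2 = v·v = 10.
Deficit = 10 − 22/3 = 8/3 ≥ 0, confirming Bessel's inequality. (The deficit equals ||v − Σ <v,e_j> e_j||^2, the squared distance from v to span{e_j}.)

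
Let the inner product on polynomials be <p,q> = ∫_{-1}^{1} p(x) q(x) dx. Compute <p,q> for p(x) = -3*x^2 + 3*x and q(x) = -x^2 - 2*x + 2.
<p,q> = -34/5

Expand the product: p(x)·q(x) = 3*x^4 + 3*x^3 - 12*x^2 + 6*x.
∫_{-1}^{1} of each monomial x^k gives [2/(k+1) if k even, 0 if k odd]. Integrating term-by-term (or equivalently evaluating the antiderivative F(x) = 3*x^5/5 + 3*x^4/4 - 4*x^3 + 3*x^2 at the endpoints):
  F(1) − F(−1) = 7/20 − (143/20) = -34/5.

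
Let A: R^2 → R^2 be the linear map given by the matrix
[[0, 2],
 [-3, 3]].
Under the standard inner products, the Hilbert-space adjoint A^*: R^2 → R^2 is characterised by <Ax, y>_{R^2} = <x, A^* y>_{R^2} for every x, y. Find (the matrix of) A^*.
A^* = A^T =
[[0, -3],
 [2, 3]]

For real matrices with standard dot products, the defining identity <Ax, y> = <x, A^* y> gives (Ax)^T y = x^T (A^*) y, i.e. x^T A^T y = x^T (A^*) y. Since this holds for all x, y, we must have A^* = A^T. Therefore
A^* =
[[0, -3],
 [2, 3]].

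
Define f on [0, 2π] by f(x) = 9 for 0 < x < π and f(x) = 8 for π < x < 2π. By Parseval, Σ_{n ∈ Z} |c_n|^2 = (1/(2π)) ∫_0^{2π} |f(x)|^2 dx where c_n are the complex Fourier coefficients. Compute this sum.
Σ |c_n|^2 = 145/2

Parseval equates the L^2 energy of f (normalised by 1/(2π)) with the ℓ^2 sum of its Fourier coefficients: (1/(2π)) ∫_0^{2π} |f|^2 = Σ |c_n|^2.
Compute the left side: (1/(2π)) [∫_0^π 9^2 dx + ∫_π^{2π} 8^2 dx] = (1/(2π)) · (81π + 64π) = (81 + 64)/2 = 145/2.
So Σ_{n ∈ Z} |c_n|^2 = 145/2.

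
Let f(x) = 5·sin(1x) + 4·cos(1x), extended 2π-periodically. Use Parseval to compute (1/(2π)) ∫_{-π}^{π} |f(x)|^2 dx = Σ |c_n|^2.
Σ |c_n|^2 = 41/2

Expand |f|^2 and use orthogonality of {sin(nx), cos(mx)} on [-π, π]:
  ∫_{-π}^{π} sin(nx)^2 dx = π, ∫ cos(mx)^2 dx = π, and cross terms integrate to 0.
So ∫_{-π}^{π} f(x)^2 dx = 5^2 · π + 4^2 · π = (25 + 16)π.
Divide by 2π: (25 + 16)/2 = 41/2.
By Parseval, this equals Σ |c_n|^2.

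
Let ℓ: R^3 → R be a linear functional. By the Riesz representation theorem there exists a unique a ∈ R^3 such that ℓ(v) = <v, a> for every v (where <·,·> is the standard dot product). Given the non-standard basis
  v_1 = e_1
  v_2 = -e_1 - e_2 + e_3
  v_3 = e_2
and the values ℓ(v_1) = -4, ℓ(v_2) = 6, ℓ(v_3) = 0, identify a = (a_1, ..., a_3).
a = (-4, 0, 2)

Write a = (a_1, ..., a_3) in the standard basis. For each basis vector v_i, ℓ(v_i) = <v_i, a> is a linear equation in the a_j's. Collect the n equations into a matrix system V a = ℓ, where row i of V is v_i (expressed in the standard basis). Since V is invertible (lower-triangular with 1s on the diagonal, up to permutation), solve by back-substitution:
  V =
[[1, 0, 0],
 [-1, -1, 1],
 [0, 1, 0]]
  V a = (-4, 6, 0)
Solving gives a = (-4, 0, 2).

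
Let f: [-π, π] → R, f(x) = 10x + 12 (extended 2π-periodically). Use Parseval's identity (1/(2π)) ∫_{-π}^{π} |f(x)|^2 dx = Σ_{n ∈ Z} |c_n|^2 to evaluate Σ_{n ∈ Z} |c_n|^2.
Σ |c_n|^2 = 100π^2/3 + 144

Expand and integrate term by term over [-π, π]:
  ∫ (10x)^2 dx = 100·(2π^3/3); ∫ 2·10·(12)·x dx = 0 (odd integrand); ∫ 12^2 dx = 144·2π.
So (1/(2π)) ∫_{-π}^{π} (10x + 12)^2 dx = 100π^2/3 + 144 = 100π^2/3 + 144.
Parseval ⇒ Σ |c_n|^2 = 100π^2/3 + 144.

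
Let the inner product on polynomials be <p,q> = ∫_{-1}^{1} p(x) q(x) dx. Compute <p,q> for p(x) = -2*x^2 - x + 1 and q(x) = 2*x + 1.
<p,q> = -2/3

Expand the product: p(x)·q(x) = -4*x^3 - 4*x^2 + x + 1.
∫_{-1}^{1} of each monomial x^k gives [2/(k+1) if k even, 0 if k odd]. Integrating term-by-term (or equivalently evaluating the antiderivative F(x) = -x^4 - 4*x^3/3 + x^2/2 + x at the endpoints):
  F(1) − F(−1) = -5/6 − (-1/6) = -2/3.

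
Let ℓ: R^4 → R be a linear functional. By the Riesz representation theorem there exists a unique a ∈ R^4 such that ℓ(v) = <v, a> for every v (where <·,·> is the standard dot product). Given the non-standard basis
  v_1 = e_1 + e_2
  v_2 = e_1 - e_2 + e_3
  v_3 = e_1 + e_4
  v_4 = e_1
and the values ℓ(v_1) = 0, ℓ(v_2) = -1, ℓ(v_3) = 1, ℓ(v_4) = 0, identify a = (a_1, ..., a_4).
a = (0, 0, -1, 1)

Write a = (a_1, ..., a_4) in the standard basis. For each basis vector v_i, ℓ(v_i) = <v_i, a> is a linear equation in the a_j's. Collect the n equations into a matrix system V a = ℓ, where row i of V is v_i (expressed in the standard basis). Since V is invertible (lower-triangular with 1s on the diagonal, up to permutation), solve by back-substitution:
  V =
[[1, 1, 0, 0],
 [1, -1, 1, 0],
 [1, 0, 0, 1],
 [1, 0, 0, 0]]
  V a = (0, -1, 1, 0)
Solving gives a = (0, 0, -1, 1).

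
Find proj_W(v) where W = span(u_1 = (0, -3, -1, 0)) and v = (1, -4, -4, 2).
proj_W(v) = (0, -24/5, -8/5, 0)

Set up U = [u_1 | ... | u_1] ∈ R^(4×1). The projector onto W = col(U) is P = U (U^T U)^(-1) U^T.
Compute U^T U =
  [10],
and U^T v = (16).
Solve U^T U · c = U^T v for the coefficients: c = (8/5). The projection is proj_W(v) = U c.
Check: (v - proj_W(v)) · u_1 = 0  (should be 0).
Result: proj_W(v) = (0, -24/5, -8/5, 0).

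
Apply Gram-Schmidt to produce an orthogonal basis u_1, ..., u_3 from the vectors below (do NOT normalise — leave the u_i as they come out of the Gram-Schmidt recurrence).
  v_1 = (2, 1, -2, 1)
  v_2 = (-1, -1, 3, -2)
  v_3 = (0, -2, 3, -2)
Orthogonal basis:
  u_1 = (2, 1, -2, 1)
  u_2 = (6/5, 1/10, 4/5, -9/10)
  u_3 = (10/29, -33/29, -3/29, 7/29)

Apply the Gram-Schmidt recurrence
  u_1 = v_1
  u_i = v_i − Σ_{j<i} ((v_i · u_j) / (u_j · u_j)) · u_j.

Step by step this gives:
  u_1 = (2, 1, -2, 1)
  u_2 = (6/5, 1/10, 4/5, -9/10)
  u_3 = (10/29, -33/29, -3/29, 7/29)

Orthogonality check:
  u_2 · u_1 = 0 (should be 0)
  u_3 · u_1 = 0 (should be 0)
  u_3 · u_2 = 0 (should be 0)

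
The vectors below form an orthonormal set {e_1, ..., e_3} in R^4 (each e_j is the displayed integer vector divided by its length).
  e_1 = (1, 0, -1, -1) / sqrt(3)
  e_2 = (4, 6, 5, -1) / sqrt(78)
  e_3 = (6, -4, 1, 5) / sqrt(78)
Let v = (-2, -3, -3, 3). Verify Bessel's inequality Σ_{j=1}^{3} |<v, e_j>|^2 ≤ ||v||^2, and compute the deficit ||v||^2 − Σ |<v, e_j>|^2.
Σ |<v, e_j>|^2 = 28; ||v||^2 = 31; deficit = 3

Write each e_j = u_j / sqrt(<u_j, u_j>) where u_j is the displayed integer vector. Then <v, e_j> = <v, u_j> / sqrt(<u_j, u_j>), so |<v, e_j>|^2 = <v, u_j>^2 / <u_j, u_j>.
Coefficients: <v, e_1> = -2/sqrt(3), <v, e_2> = -44/sqrt(78), <v, e_3> = 12/sqrt(78).
Square and sum: Σ |<v, e_j>|^2 = 28.
Compute ||v||^2 = v·v = 31.
Deficit = 31 − 28 = 3 ≥ 0, confirming Bessel's inequality. (The deficit equals ||v − Σ <v,e_j> e_j||^2, the squared distance from v to span{e_j}.)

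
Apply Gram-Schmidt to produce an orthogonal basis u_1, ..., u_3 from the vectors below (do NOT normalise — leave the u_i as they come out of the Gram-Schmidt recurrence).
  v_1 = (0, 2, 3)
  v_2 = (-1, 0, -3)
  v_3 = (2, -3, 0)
Orthogonal basis:
  u_1 = (0, 2, 3)
  u_2 = (-1, 18/13, -12/13)
  u_3 = (18/49, 9/49, -6/49)

Apply the Gram-Schmidt recurrence
  u_1 = v_1
  u_i = v_i − Σ_{j<i} ((v_i · u_j) / (u_j · u_j)) · u_j.

Step by step this gives:
  u_1 = (0, 2, 3)
  u_2 = (-1, 18/13, -12/13)
  u_3 = (18/49, 9/49, -6/49)

Orthogonality check:
  u_2 · u_1 = 0 (should be 0)
  u_3 · u_1 = 0 (should be 0)
  u_3 · u_2 = 0 (should be 0)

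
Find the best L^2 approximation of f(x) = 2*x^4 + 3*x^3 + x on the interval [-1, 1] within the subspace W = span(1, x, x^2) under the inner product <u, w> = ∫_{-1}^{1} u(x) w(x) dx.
g(x) = 12*x^2/7 + 14*x/5 - 6/35

The best approximation g ∈ W is the orthogonal projection of f onto W. Writing g = a_0 + a_1 x + a_2 x^2, the coefficients solve the normal equations G · a = b where
  G_{ij} = <φ_i, φ_j> and b_i = <f, φ_i>, with φ_0 = 1, φ_1 = x, φ_2 = x^2.
G =
  [2, 0, 2/3]
  [0, 2/3, 0]
  [2/3, 0, 2/5],
b = (4/5, 28/15, 4/7).
Solving gives a_0 = -6/35, a_1 = 14/5, a_2 = 12/7, so
  g(x) = 12*x^2/7 + 14*x/5 - 6/35.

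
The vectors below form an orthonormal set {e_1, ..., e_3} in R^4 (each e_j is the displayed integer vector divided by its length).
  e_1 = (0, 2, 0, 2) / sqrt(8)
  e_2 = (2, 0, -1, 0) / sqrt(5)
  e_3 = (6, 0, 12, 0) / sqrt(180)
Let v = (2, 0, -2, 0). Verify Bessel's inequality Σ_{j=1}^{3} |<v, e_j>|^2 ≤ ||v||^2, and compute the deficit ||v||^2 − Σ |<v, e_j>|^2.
Σ |<v, e_j>|^2 = 8; ||v||^2 = 8; deficit = 0

Write each e_j = u_j / sqrt(<u_j, u_j>) where u_j is the displayed integer vector. Then <v, e_j> = <v, u_j> / sqrt(<u_j, u_j>), so |<v, e_j>|^2 = <v, u_j>^2 / <u_j, u_j>.
Coefficients: <v, e_1> = 0/sqrt(8), <v, e_2> = 6/sqrt(5), <v, e_3> = -12/sqrt(180).
Square and sum: Σ |<v, e_j>|^2 = 8.
Compute ||v||^2 = v·v = 8.
Deficit = 8 − 8 = 0 ≥ 0, confirming Bessel's inequality. (The deficit equals ||v − Σ <v,e_j> e_j||^2, the squared distance from v to span{e_j}.)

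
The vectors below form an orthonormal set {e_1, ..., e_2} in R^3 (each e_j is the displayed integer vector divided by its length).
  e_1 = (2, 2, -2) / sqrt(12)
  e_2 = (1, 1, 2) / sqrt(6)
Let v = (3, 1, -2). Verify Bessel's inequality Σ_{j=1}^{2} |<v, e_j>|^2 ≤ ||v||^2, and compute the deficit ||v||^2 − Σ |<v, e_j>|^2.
Σ |<v, e_j>|^2 = 12; ||v||^2 = 14; deficit = 2

Write each e_j = u_j / sqrt(<u_j, u_j>) where u_j is the displayed integer vector. Then <v, e_j> = <v, u_j> / sqrt(<u_j, u_j>), so |<v, e_j>|^2 = <v, u_j>^2 / <u_j, u_j>.
Coefficients: <v, e_1> = 12/sqrt(12), <v, e_2> = 0/sqrt(6).
Square and sum: Σ |<v, e_j>|^2 = 12.
Compute ||v||^2 = v·v = 14.
Deficit = 14 − 12 = 2 ≥ 0, confirming Bessel's inequality. (The deficit equals ||v − Σ <v,e_j> e_j||^2, the squared distance from v to span{e_j}.)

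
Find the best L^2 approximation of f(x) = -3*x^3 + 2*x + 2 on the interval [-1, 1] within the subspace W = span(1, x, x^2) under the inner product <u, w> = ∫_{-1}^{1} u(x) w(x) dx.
g(x) = x/5 + 2

The best approximation g ∈ W is the orthogonal projection of f onto W. Writing g = a_0 + a_1 x + a_2 x^2, the coefficients solve the normal equations G · a = b where
  G_{ij} = <φ_i, φ_j> and b_i = <f, φ_i>, with φ_0 = 1, φ_1 = x, φ_2 = x^2.
G =
  [2, 0, 2/3]
  [0, 2/3, 0]
  [2/3, 0, 2/5],
b = (4, 2/15, 4/3).
Solving gives a_0 = 2, a_1 = 1/5, a_2 = 0, so
  g(x) = x/5 + 2.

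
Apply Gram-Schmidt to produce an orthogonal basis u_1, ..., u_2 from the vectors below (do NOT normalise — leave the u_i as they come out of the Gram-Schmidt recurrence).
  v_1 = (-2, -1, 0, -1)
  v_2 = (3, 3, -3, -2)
Orthogonal basis:
  u_1 = (-2, -1, 0, -1)
  u_2 = (2/3, 11/6, -3, -19/6)

Apply the Gram-Schmidt recurrence
  u_1 = v_1
  u_i = v_i − Σ_{j<i} ((v_i · u_j) / (u_j · u_j)) · u_j.

Step by step this gives:
  u_1 = (-2, -1, 0, -1)
  u_2 = (2/3, 11/6, -3, -19/6)

Orthogonality check:
  u_2 · u_1 = 0 (should be 0)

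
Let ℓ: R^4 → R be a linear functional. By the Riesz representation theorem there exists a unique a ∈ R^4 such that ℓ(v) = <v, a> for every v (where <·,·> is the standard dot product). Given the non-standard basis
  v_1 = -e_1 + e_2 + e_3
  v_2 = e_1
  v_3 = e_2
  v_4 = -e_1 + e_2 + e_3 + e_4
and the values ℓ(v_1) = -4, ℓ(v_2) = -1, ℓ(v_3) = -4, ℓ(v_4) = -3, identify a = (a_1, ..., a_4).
a = (-1, -4, -1, 1)

Write a = (a_1, ..., a_4) in the standard basis. For each basis vector v_i, ℓ(v_i) = <v_i, a> is a linear equation in the a_j's. Collect the n equations into a matrix system V a = ℓ, where row i of V is v_i (expressed in the standard basis). Since V is invertible (lower-triangular with 1s on the diagonal, up to permutation), solve by back-substitution:
  V =
[[-1, 1, 1, 0],
 [1, 0, 0, 0],
 [0, 1, 0, 0],
 [-1, 1, 1, 1]]
  V a = (-4, -1, -4, -3)
Solving gives a = (-1, -4, -1, 1).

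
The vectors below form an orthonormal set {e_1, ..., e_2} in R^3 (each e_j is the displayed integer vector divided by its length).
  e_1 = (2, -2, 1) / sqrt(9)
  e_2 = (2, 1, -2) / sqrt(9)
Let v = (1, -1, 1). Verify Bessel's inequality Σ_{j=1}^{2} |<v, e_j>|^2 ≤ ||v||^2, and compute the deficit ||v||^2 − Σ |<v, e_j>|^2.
Σ |<v, e_j>|^2 = 26/9; ||v||^2 = 3; deficit = 1/9

Write each e_j = u_j / sqrt(<u_j, u_j>) where u_j is the displayed integer vector. Then <v, e_j> = <v, u_j> / sqrt(<u_j, u_j>), so |<v, e_j>|^2 = <v, u_j>^2 / <u_j, u_j>.
Coefficients: <v, e_1> = 5/sqrt(9), <v, e_2> = -1/sqrt(9).
Square and sum: Σ |<v, e_j>|^2 = 26/9.
Compute ||v||^2 = v·v = 3.
Deficit = 3 − 26/9 = 1/9 ≥ 0, confirming Bessel's inequality. (The deficit equals ||v − Σ <v,e_j> e_j||^2, the squared distance from v to span{e_j}.)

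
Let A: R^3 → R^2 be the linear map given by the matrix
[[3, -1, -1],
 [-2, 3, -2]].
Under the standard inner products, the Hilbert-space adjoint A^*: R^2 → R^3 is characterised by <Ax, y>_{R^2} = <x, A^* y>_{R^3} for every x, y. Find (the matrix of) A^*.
A^* = A^T =
[[3, -2],
 [-1, 3],
 [-1, -2]]

For real matrices with standard dot products, the defining identity <Ax, y> = <x, A^* y> gives (Ax)^T y = x^T (A^*) y, i.e. x^T A^T y = x^T (A^*) y. Since this holds for all x, y, we must have A^* = A^T. Therefore
A^* =
[[3, -2],
 [-1, 3],
 [-1, -2]].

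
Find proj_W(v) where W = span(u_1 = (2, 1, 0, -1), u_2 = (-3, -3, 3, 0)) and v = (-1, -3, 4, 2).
proj_W(v) = (-7/3, -8/3, 3, -1/3)

Set up U = [u_1 | ... | u_2] ∈ R^(4×2). The projector onto W = col(U) is P = U (U^T U)^(-1) U^T.
Compute U^T U =
  [6, -9]
  [-9, 27],
and U^T v = (-7, 24).
Solve U^T U · c = U^T v for the coefficients: c = (1/3, 1). The projection is proj_W(v) = U c.
Check: (v - proj_W(v)) · u_1 = 0  (should be 0).
Check: (v - proj_W(v)) · u_2 = 0  (should be 0).
Result: proj_W(v) = (-7/3, -8/3, 3, -1/3).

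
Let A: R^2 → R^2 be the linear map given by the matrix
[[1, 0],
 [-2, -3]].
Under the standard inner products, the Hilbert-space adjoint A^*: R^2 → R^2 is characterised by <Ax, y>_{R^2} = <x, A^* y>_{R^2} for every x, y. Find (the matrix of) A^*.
A^* = A^T =
[[1, -2],
 [0, -3]]

For real matrices with standard dot products, the defining identity <Ax, y> = <x, A^* y> gives (Ax)^T y = x^T (A^*) y, i.e. x^T A^T y = x^T (A^*) y. Since this holds for all x, y, we must have A^* = A^T. Therefore
A^* =
[[1, -2],
 [0, -3]].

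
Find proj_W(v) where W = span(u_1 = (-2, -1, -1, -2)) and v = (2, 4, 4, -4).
proj_W(v) = (4/5, 2/5, 2/5, 4/5)

Set up U = [u_1 | ... | u_1] ∈ R^(4×1). The projector onto W = col(U) is P = U (U^T U)^(-1) U^T.
Compute U^T U =
  [10],
and U^T v = (-4).
Solve U^T U · c = U^T v for the coefficients: c = (-2/5). The projection is proj_W(v) = U c.
Check: (v - proj_W(v)) · u_1 = 0  (should be 0).
Result: proj_W(v) = (4/5, 2/5, 2/5, 4/5).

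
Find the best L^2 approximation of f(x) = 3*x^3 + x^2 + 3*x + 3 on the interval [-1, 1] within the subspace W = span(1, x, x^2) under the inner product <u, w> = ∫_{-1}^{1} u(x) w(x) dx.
g(x) = x^2 + 24*x/5 + 3

The best approximation g ∈ W is the orthogonal projection of f onto W. Writing g = a_0 + a_1 x + a_2 x^2, the coefficients solve the normal equations G · a = b where
  G_{ij} = <φ_i, φ_j> and b_i = <f, φ_i>, with φ_0 = 1, φ_1 = x, φ_2 = x^2.
G =
  [2, 0, 2/3]
  [0, 2/3, 0]
  [2/3, 0, 2/5],
b = (20/3, 16/5, 12/5).
Solving gives a_0 = 3, a_1 = 24/5, a_2 = 1, so
  g(x) = x^2 + 24*x/5 + 3.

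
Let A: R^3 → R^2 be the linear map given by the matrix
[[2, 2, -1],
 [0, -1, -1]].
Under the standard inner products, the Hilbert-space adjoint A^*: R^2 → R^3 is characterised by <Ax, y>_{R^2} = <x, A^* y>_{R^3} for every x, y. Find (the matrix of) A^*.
A^* = A^T =
[[2, 0],
 [2, -1],
 [-1, -1]]

For real matrices with standard dot products, the defining identity <Ax, y> = <x, A^* y> gives (Ax)^T y = x^T (A^*) y, i.e. x^T A^T y = x^T (A^*) y. Since this holds for all x, y, we must have A^* = A^T. Therefore
A^* =
[[2, 0],
 [2, -1],
 [-1, -1]].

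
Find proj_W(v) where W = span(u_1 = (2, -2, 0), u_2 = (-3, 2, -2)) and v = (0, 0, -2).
proj_W(v) = (-4/9, -4/9, -16/9)

Set up U = [u_1 | ... | u_2] ∈ R^(3×2). The projector onto W = col(U) is P = U (U^T U)^(-1) U^T.
Compute U^T U =
  [8, -10]
  [-10, 17],
and U^T v = (0, 4).
Solve U^T U · c = U^T v for the coefficients: c = (10/9, 8/9). The projection is proj_W(v) = U c.
Check: (v - proj_W(v)) · u_1 = 0  (should be 0).
Check: (v - proj_W(v)) · u_2 = 0  (should be 0).
Result: proj_W(v) = (-4/9, -4/9, -16/9).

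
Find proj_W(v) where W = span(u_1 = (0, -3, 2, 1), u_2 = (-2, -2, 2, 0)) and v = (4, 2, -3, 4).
proj_W(v) = (86/17, 23/17, -44/17, 21/17)

Set up U = [u_1 | ... | u_2] ∈ R^(4×2). The projector onto W = col(U) is P = U (U^T U)^(-1) U^T.
Compute U^T U =
  [14, 10]
  [10, 12],
and U^T v = (-8, -18).
Solve U^T U · c = U^T v for the coefficients: c = (21/17, -43/17). The projection is proj_W(v) = U c.
Check: (v - proj_W(v)) · u_1 = 0  (should be 0).
Check: (v - proj_W(v)) · u_2 = 0  (should be 0).
Result: proj_W(v) = (86/17, 23/17, -44/17, 21/17).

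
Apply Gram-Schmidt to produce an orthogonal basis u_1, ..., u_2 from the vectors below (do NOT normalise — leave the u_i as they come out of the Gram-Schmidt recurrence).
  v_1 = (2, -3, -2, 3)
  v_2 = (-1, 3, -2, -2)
Orthogonal basis:
  u_1 = (2, -3, -2, 3)
  u_2 = (0, 3/2, -3, -1/2)

Apply the Gram-Schmidt recurrence
  u_1 = v_1
  u_i = v_i − Σ_{j<i} ((v_i · u_j) / (u_j · u_j)) · u_j.

Step by step this gives:
  u_1 = (2, -3, -2, 3)
  u_2 = (0, 3/2, -3, -1/2)

Orthogonality check:
  u_2 · u_1 = 0 (should be 0)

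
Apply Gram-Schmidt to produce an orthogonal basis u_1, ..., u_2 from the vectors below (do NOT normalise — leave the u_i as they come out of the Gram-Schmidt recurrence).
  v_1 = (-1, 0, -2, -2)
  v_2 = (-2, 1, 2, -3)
Orthogonal basis:
  u_1 = (-1, 0, -2, -2)
  u_2 = (-14/9, 1, 26/9, -19/9)

Apply the Gram-Schmidt recurrence
  u_1 = v_1
  u_i = v_i − Σ_{j<i} ((v_i · u_j) / (u_j · u_j)) · u_j.

Step by step this gives:
  u_1 = (-1, 0, -2, -2)
  u_2 = (-14/9, 1, 26/9, -19/9)

Orthogonality check:
  u_2 · u_1 = 0 (should be 0)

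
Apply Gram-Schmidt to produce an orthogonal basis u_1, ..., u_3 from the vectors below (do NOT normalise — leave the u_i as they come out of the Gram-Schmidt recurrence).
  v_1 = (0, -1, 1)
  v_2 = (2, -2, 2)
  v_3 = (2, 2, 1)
Orthogonal basis:
  u_1 = (0, -1, 1)
  u_2 = (2, 0, 0)
  u_3 = (0, 3/2, 3/2)

Apply the Gram-Schmidt recurrence
  u_1 = v_1
  u_i = v_i − Σ_{j<i} ((v_i · u_j) / (u_j · u_j)) · u_j.

Step by step this gives:
  u_1 = (0, -1, 1)
  u_2 = (2, 0, 0)
  u_3 = (0, 3/2, 3/2)

Orthogonality check:
  u_2 · u_1 = 0 (should be 0)
  u_3 · u_1 = 0 (should be 0)
  u_3 · u_2 = 0 (should be 0)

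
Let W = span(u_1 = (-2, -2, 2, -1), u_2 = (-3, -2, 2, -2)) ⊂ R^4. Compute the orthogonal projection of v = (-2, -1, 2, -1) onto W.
proj_W(v) = (-32/17, -26/17, 26/17, -19/17)

Set up U = [u_1 | ... | u_2] ∈ R^(4×2). The projector onto W = col(U) is P = U (U^T U)^(-1) U^T.
Compute U^T U =
  [13, 16]
  [16, 21],
and U^T v = (11, 14).
Solve U^T U · c = U^T v for the coefficients: c = (7/17, 6/17). The projection is proj_W(v) = U c.
Check: (v - proj_W(v)) · u_1 = 0  (should be 0).
Check: (v - proj_W(v)) · u_2 = 0  (should be 0).
Result: proj_W(v) = (-32/17, -26/17, 26/17, -19/17).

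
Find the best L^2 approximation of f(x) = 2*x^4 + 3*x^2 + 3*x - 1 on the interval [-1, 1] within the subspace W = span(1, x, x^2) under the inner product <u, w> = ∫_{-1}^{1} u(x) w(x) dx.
g(x) = 33*x^2/7 + 3*x - 41/35

The best approximation g ∈ W is the orthogonal projection of f onto W. Writing g = a_0 + a_1 x + a_2 x^2, the coefficients solve the normal equations G · a = b where
  G_{ij} = <φ_i, φ_j> and b_i = <f, φ_i>, with φ_0 = 1, φ_1 = x, φ_2 = x^2.
G =
  [2, 0, 2/3]
  [0, 2/3, 0]
  [2/3, 0, 2/5],
b = (4/5, 2, 116/105).
Solving gives a_0 = -41/35, a_1 = 3, a_2 = 33/7, so
  g(x) = 33*x^2/7 + 3*x - 41/35.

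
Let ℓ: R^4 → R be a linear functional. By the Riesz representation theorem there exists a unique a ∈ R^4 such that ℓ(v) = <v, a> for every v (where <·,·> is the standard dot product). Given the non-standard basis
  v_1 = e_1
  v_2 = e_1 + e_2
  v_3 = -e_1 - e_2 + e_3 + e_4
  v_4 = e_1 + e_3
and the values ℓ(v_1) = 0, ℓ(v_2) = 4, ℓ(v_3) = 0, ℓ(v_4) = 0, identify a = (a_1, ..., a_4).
a = (0, 4, 0, 4)

Write a = (a_1, ..., a_4) in the standard basis. For each basis vector v_i, ℓ(v_i) = <v_i, a> is a linear equation in the a_j's. Collect the n equations into a matrix system V a = ℓ, where row i of V is v_i (expressed in the standard basis). Since V is invertible (lower-triangular with 1s on the diagonal, up to permutation), solve by back-substitution:
  V =
[[1, 0, 0, 0],
 [1, 1, 0, 0],
 [-1, -1, 1, 1],
 [1, 0, 1, 0]]
  V a = (0, 4, 0, 0)
Solving gives a = (0, 4, 0, 4).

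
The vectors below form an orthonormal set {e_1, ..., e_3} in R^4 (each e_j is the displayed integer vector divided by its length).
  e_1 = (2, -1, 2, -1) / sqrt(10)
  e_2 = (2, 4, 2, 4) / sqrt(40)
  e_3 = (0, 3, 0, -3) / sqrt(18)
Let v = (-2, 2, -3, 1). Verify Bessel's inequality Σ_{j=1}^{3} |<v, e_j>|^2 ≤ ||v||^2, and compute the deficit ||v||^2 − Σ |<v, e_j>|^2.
Σ |<v, e_j>|^2 = 35/2; ||v||^2 = 18; deficit = 1/2

Write each e_j = u_j / sqrt(<u_j, u_j>) where u_j is the displayed integer vector. Then <v, e_j> = <v, u_j> / sqrt(<u_j, u_j>), so |<v, e_j>|^2 = <v, u_j>^2 / <u_j, u_j>.
Coefficients: <v, e_1> = -13/sqrt(10), <v, e_2> = 2/sqrt(40), <v, e_3> = 3/sqrt(18).
Square and sum: Σ |<v, e_j>|^2 = 35/2.
Compute ||v||^2 = v·v = 18.
Deficit = 18 − 35/2 = 1/2 ≥ 0, confirming Bessel's inequality. (The deficit equals ||v − Σ <v,e_j> e_j||^2, the squared distance from v to span{e_j}.)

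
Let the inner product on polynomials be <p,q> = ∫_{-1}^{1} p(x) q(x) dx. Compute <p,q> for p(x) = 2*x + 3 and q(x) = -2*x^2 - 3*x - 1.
<p,q> = -14

Expand the product: p(x)·q(x) = -4*x^3 - 12*x^2 - 11*x - 3.
∫_{-1}^{1} of each monomial x^k gives [2/(k+1) if k even, 0 if k odd]. Integrating term-by-term (or equivalently evaluating the antiderivative F(x) = -x^4 - 4*x^3 - 11*x^2/2 - 3*x at the endpoints):
  F(1) − F(−1) = -27/2 − (1/2) = -14.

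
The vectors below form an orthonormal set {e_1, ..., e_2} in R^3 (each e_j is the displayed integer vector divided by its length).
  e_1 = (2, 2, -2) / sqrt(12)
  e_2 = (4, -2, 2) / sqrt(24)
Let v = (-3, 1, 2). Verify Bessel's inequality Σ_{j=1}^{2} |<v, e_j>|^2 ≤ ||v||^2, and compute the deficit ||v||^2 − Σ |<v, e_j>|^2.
Σ |<v, e_j>|^2 = 19/2; ||v||^2 = 14; deficit = 9/2

Write each e_j = u_j / sqrt(<u_j, u_j>) where u_j is the displayed integer vector. Then <v, e_j> = <v, u_j> / sqrt(<u_j, u_j>), so |<v, e_j>|^2 = <v, u_j>^2 / <u_j, u_j>.
Coefficients: <v, e_1> = -8/sqrt(12), <v, e_2> = -10/sqrt(24).
Square and sum: Σ |<v, e_j>|^2 = 19/2.
Compute ||v||^2 = v·v = 14.
Deficit = 14 − 19/2 = 9/2 ≥ 0, confirming Bessel's inequality. (The deficit equals ||v − Σ <v,e_j> e_j||^2, the squared distance from v to span{e_j}.)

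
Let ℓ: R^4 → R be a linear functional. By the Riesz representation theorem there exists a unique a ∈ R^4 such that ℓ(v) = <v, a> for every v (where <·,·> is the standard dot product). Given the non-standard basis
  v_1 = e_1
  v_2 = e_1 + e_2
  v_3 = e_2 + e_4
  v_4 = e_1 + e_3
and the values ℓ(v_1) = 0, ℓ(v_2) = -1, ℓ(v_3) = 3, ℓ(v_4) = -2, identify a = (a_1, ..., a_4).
a = (0, -1, -2, 4)

Write a = (a_1, ..., a_4) in the standard basis. For each basis vector v_i, ℓ(v_i) = <v_i, a> is a linear equation in the a_j's. Collect the n equations into a matrix system V a = ℓ, where row i of V is v_i (expressed in the standard basis). Since V is invertible (lower-triangular with 1s on the diagonal, up to permutation), solve by back-substitution:
  V =
[[1, 0, 0, 0],
 [1, 1, 0, 0],
 [0, 1, 0, 1],
 [1, 0, 1, 0]]
  V a = (0, -1, 3, -2)
Solving gives a = (0, -1, -2, 4).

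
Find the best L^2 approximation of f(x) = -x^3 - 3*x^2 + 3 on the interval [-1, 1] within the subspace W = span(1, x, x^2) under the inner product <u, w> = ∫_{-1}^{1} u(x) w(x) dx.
g(x) = -3*x^2 - 3*x/5 + 3

The best approximation g ∈ W is the orthogonal projection of f onto W. Writing g = a_0 + a_1 x + a_2 x^2, the coefficients solve the normal equations G · a = b where
  G_{ij} = <φ_i, φ_j> and b_i = <f, φ_i>, with φ_0 = 1, φ_1 = x, φ_2 = x^2.
G =
  [2, 0, 2/3]
  [0, 2/3, 0]
  [2/3, 0, 2/5],
b = (4, -2/5, 4/5).
Solving gives a_0 = 3, a_1 = -3/5, a_2 = -3, so
  g(x) = -3*x^2 - 3*x/5 + 3.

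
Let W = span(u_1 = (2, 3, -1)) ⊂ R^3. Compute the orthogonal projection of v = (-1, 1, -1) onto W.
proj_W(v) = (2/7, 3/7, -1/7)

Set up U = [u_1 | ... | u_1] ∈ R^(3×1). The projector onto W = col(U) is P = U (U^T U)^(-1) U^T.
Compute U^T U =
  [14],
and U^T v = (2).
Solve U^T U · c = U^T v for the coefficients: c = (1/7). The projection is proj_W(v) = U c.
Check: (v - proj_W(v)) · u_1 = 0  (should be 0).
Result: proj_W(v) = (2/7, 3/7, -1/7).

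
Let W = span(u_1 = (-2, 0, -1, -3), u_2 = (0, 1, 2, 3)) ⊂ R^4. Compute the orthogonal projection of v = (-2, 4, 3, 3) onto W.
proj_W(v) = (-194/75, 178/75, 259/75, 81/25)

Set up U = [u_1 | ... | u_2] ∈ R^(4×2). The projector onto W = col(U) is P = U (U^T U)^(-1) U^T.
Compute U^T U =
  [14, -11]
  [-11, 14],
and U^T v = (-8, 19).
Solve U^T U · c = U^T v for the coefficients: c = (97/75, 178/75). The projection is proj_W(v) = U c.
Check: (v - proj_W(v)) · u_1 = 0  (should be 0).
Check: (v - proj_W(v)) · u_2 = 0  (should be 0).
Result: proj_W(v) = (-194/75, 178/75, 259/75, 81/25).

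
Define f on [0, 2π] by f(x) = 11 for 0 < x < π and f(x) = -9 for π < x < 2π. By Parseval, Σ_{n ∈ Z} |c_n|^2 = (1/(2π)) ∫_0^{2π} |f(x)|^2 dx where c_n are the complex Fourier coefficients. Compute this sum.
Σ |c_n|^2 = 101

Parseval equates the L^2 energy of f (normalised by 1/(2π)) with the ℓ^2 sum of its Fourier coefficients: (1/(2π)) ∫_0^{2π} |f|^2 = Σ |c_n|^2.
Compute the left side: (1/(2π)) [∫_0^π 11^2 dx + ∫_π^{2π} (-9)^2 dx] = (1/(2π)) · (121π + 81π) = (121 + 81)/2 = 101.
So Σ_{n ∈ Z} |c_n|^2 = 101.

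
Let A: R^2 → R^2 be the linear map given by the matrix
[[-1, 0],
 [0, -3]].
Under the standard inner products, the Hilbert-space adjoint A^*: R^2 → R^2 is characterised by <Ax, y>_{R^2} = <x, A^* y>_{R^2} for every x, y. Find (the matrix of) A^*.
A^* = A^T =
[[-1, 0],
 [0, -3]]

For real matrices with standard dot products, the defining identity <Ax, y> = <x, A^* y> gives (Ax)^T y = x^T (A^*) y, i.e. x^T A^T y = x^T (A^*) y. Since this holds for all x, y, we must have A^* = A^T. Therefore
A^* =
[[-1, 0],
 [0, -3]].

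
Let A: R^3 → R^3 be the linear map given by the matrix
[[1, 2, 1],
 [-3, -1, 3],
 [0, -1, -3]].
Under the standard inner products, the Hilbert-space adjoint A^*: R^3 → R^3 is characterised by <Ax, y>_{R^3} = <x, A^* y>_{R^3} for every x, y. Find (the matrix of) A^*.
A^* = A^T =
[[1, -3, 0],
 [2, -1, -1],
 [1, 3, -3]]

For real matrices with standard dot products, the defining identity <Ax, y> = <x, A^* y> gives (Ax)^T y = x^T (A^*) y, i.e. x^T A^T y = x^T (A^*) y. Since this holds for all x, y, we must have A^* = A^T. Therefore
A^* =
[[1, -3, 0],
 [2, -1, -1],
 [1, 3, -3]].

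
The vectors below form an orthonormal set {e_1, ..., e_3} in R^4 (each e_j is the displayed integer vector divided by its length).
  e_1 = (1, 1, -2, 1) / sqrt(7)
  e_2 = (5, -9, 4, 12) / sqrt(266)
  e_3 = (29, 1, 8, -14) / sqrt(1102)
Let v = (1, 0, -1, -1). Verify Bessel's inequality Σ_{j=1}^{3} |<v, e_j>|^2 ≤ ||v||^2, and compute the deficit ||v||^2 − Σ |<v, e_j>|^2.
Σ |<v, e_j>|^2 = 62/29; ||v||^2 = 3; deficit = 25/29

Write each e_j = u_j / sqrt(<u_j, u_j>) where u_j is the displayed integer vector. Then <v, e_j> = <v, u_j> / sqrt(<u_j, u_j>), so |<v, e_j>|^2 = <v, u_j>^2 / <u_j, u_j>.
Coefficients: <v, e_1> = 2/sqrt(7), <v, e_2> = -11/sqrt(266), <v, e_3> = 35/sqrt(1102).
Square and sum: Σ |<v, e_j>|^2 = 62/29.
Compute ||v||^2 = v·v = 3.
Deficit = 3 − 62/29 = 25/29 ≥ 0, confirming Bessel's inequality. (The deficit equals ||v − Σ <v,e_j> e_j||^2, the squared distance from v to span{e_j}.)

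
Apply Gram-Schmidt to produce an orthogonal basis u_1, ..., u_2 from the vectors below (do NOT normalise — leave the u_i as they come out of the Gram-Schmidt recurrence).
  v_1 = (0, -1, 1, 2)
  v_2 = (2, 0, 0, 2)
Orthogonal basis:
  u_1 = (0, -1, 1, 2)
  u_2 = (2, 2/3, -2/3, 2/3)

Apply the Gram-Schmidt recurrence
  u_1 = v_1
  u_i = v_i − Σ_{j<i} ((v_i · u_j) / (u_j · u_j)) · u_j.

Step by step this gives:
  u_1 = (0, -1, 1, 2)
  u_2 = (2, 2/3, -2/3, 2/3)

Orthogonality check:
  u_2 · u_1 = 0 (should be 0)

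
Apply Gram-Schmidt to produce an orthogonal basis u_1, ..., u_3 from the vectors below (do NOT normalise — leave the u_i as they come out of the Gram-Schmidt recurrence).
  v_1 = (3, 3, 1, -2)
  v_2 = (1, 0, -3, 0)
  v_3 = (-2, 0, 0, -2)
Orthogonal basis:
  u_1 = (3, 3, 1, -2)
  u_2 = (1, 0, -3, 0)
  u_3 = (-177/115, 6/23, -59/115, -50/23)

Apply the Gram-Schmidt recurrence
  u_1 = v_1
  u_i = v_i − Σ_{j<i} ((v_i · u_j) / (u_j · u_j)) · u_j.

Step by step this gives:
  u_1 = (3, 3, 1, -2)
  u_2 = (1, 0, -3, 0)
  u_3 = (-177/115, 6/23, -59/115, -50/23)

Orthogonality check:
  u_2 · u_1 = 0 (should be 0)
  u_3 · u_1 = 0 (should be 0)
  u_3 · u_2 = 0 (should be 0)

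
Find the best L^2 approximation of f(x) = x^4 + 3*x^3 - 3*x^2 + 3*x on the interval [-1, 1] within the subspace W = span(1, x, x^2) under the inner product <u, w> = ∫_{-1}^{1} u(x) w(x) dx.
g(x) = -15*x^2/7 + 24*x/5 - 3/35

The best approximation g ∈ W is the orthogonal projection of f onto W. Writing g = a_0 + a_1 x + a_2 x^2, the coefficients solve the normal equations G · a = b where
  G_{ij} = <φ_i, φ_j> and b_i = <f, φ_i>, with φ_0 = 1, φ_1 = x, φ_2 = x^2.
G =
  [2, 0, 2/3]
  [0, 2/3, 0]
  [2/3, 0, 2/5],
b = (-8/5, 16/5, -32/35).
Solving gives a_0 = -3/35, a_1 = 24/5, a_2 = -15/7, so
  g(x) = -15*x^2/7 + 24*x/5 - 3/35.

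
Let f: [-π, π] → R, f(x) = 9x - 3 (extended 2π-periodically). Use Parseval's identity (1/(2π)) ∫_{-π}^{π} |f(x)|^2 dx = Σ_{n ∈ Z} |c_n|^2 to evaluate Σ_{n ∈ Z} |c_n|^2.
Σ |c_n|^2 = 27π^2 + 9

Expand and integrate term by term over [-π, π]:
  ∫ (9x)^2 dx = 81·(2π^3/3); ∫ 2·9·(-3)·x dx = 0 (odd integrand); ∫ (-3)^2 dx = 9·2π.
So (1/(2π)) ∫_{-π}^{π} (9x - 3)^2 dx = 81π^2/3 + 9 = 27π^2 + 9.
Parseval ⇒ Σ |c_n|^2 = 27π^2 + 9.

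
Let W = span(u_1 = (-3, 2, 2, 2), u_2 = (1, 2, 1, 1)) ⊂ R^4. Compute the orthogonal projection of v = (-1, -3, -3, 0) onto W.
proj_W(v) = (-63/61, -178/61, -191/122, -191/122)

Set up U = [u_1 | ... | u_2] ∈ R^(4×2). The projector onto W = col(U) is P = U (U^T U)^(-1) U^T.
Compute U^T U =
  [21, 5]
  [5, 7],
and U^T v = (-9, -10).
Solve U^T U · c = U^T v for the coefficients: c = (-13/122, -165/122). The projection is proj_W(v) = U c.
Check: (v - proj_W(v)) · u_1 = 0  (should be 0).
Check: (v - proj_W(v)) · u_2 = 0  (should be 0).
Result: proj_W(v) = (-63/61, -178/61, -191/122, -191/122).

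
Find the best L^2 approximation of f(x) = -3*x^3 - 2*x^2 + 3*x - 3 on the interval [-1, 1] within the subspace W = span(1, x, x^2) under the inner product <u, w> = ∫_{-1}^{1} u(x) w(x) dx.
g(x) = -2*x^2 + 6*x/5 - 3

The best approximation g ∈ W is the orthogonal projection of f onto W. Writing g = a_0 + a_1 x + a_2 x^2, the coefficients solve the normal equations G · a = b where
  G_{ij} = <φ_i, φ_j> and b_i = <f, φ_i>, with φ_0 = 1, φ_1 = x, φ_2 = x^2.
G =
  [2, 0, 2/3]
  [0, 2/3, 0]
  [2/3, 0, 2/5],
b = (-22/3, 4/5, -14/5).
Solving gives a_0 = -3, a_1 = 6/5, a_2 = -2, so
  g(x) = -2*x^2 + 6*x/5 - 3.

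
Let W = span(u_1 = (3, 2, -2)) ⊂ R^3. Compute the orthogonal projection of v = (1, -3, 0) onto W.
proj_W(v) = (-9/17, -6/17, 6/17)

Set up U = [u_1 | ... | u_1] ∈ R^(3×1). The projector onto W = col(U) is P = U (U^T U)^(-1) U^T.
Compute U^T U =
  [17],
and U^T v = (-3).
Solve U^T U · c = U^T v for the coefficients: c = (-3/17). The projection is proj_W(v) = U c.
Check: (v - proj_W(v)) · u_1 = 0  (should be 0).
Result: proj_W(v) = (-9/17, -6/17, 6/17).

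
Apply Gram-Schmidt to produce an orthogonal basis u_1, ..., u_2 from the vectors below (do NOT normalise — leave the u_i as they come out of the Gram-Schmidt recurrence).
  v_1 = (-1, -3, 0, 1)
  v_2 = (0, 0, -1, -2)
Orthogonal basis:
  u_1 = (-1, -3, 0, 1)
  u_2 = (-2/11, -6/11, -1, -20/11)

Apply the Gram-Schmidt recurrence
  u_1 = v_1
  u_i = v_i − Σ_{j<i} ((v_i · u_j) / (u_j · u_j)) · u_j.

Step by step this gives:
  u_1 = (-1, -3, 0, 1)
  u_2 = (-2/11, -6/11, -1, -20/11)

Orthogonality check:
  u_2 · u_1 = 0 (should be 0)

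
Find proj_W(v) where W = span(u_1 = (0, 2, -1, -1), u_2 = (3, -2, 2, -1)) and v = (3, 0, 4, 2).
proj_W(v) = (180/83, -186/83, 153/83, -27/83)

Set up U = [u_1 | ... | u_2] ∈ R^(4×2). The projector onto W = col(U) is P = U (U^T U)^(-1) U^T.
Compute U^T U =
  [6, -5]
  [-5, 18],
and U^T v = (-6, 15).
Solve U^T U · c = U^T v for the coefficients: c = (-33/83, 60/83). The projection is proj_W(v) = U c.
Check: (v - proj_W(v)) · u_1 = 0  (should be 0).
Check: (v - proj_W(v)) · u_2 = 0  (should be 0).
Result: proj_W(v) = (180/83, -186/83, 153/83, -27/83).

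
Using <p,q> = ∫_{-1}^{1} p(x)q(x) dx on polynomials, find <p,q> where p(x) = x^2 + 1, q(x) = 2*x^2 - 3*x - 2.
<p,q> = -16/5

Expand the product: p(x)·q(x) = 2*x^4 - 3*x^3 - 3*x - 2.
∫_{-1}^{1} of each monomial x^k gives [2/(k+1) if k even, 0 if k odd]. Integrating term-by-term (or equivalently evaluating the antiderivative F(x) = 2*x^5/5 - 3*x^4/4 - 3*x^2/2 - 2*x at the endpoints):
  F(1) − F(−1) = -77/20 − (-13/20) = -16/5.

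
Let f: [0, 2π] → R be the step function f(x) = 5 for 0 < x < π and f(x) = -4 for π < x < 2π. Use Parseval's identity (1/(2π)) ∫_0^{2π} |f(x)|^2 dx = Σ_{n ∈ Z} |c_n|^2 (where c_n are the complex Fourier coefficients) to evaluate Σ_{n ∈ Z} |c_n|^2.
Σ |c_n|^2 = 41/2

Parseval equates the L^2 energy of f (normalised by 1/(2π)) with the ℓ^2 sum of its Fourier coefficients: (1/(2π)) ∫_0^{2π} |f|^2 = Σ |c_n|^2.
Compute the left side: (1/(2π)) [∫_0^π 5^2 dx + ∫_π^{2π} (-4)^2 dx] = (1/(2π)) · (25π + 16π) = (25 + 16)/2 = 41/2.
So Σ_{n ∈ Z} |c_n|^2 = 41/2.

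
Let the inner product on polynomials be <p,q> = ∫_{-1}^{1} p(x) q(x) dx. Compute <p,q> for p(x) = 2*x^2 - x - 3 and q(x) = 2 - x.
<p,q> = -26/3

Expand the product: p(x)·q(x) = -2*x^3 + 5*x^2 + x - 6.
∫_{-1}^{1} of each monomial x^k gives [2/(k+1) if k even, 0 if k odd]. Integrating term-by-term (or equivalently evaluating the antiderivative F(x) = -x^4/2 + 5*x^3/3 + x^2/2 - 6*x at the endpoints):
  F(1) − F(−1) = -13/3 − (13/3) = -26/3.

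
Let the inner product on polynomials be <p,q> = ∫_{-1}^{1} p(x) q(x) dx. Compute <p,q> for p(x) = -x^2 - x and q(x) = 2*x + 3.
<p,q> = -10/3

Expand the product: p(x)·q(x) = -2*x^3 - 5*x^2 - 3*x.
∫_{-1}^{1} of each monomial x^k gives [2/(k+1) if k even, 0 if k odd]. Integrating term-by-term (or equivalently evaluating the antiderivative F(x) = -x^4/2 - 5*x^3/3 - 3*x^2/2 at the endpoints):
  F(1) − F(−1) = -11/3 − (-1/3) = -10/3.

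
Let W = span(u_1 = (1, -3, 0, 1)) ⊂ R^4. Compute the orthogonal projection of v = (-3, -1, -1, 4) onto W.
proj_W(v) = (4/11, -12/11, 0, 4/11)

Set up U = [u_1 | ... | u_1] ∈ R^(4×1). The projector onto W = col(U) is P = U (U^T U)^(-1) U^T.
Compute U^T U =
  [11],
and U^T v = (4).
Solve U^T U · c = U^T v for the coefficients: c = (4/11). The projection is proj_W(v) = U c.
Check: (v - proj_W(v)) · u_1 = 0  (should be 0).
Result: proj_W(v) = (4/11, -12/11, 0, 4/11).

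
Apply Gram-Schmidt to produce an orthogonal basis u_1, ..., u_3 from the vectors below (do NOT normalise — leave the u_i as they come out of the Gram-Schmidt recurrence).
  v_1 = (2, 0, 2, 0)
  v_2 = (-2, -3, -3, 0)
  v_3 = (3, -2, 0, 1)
Orthogonal basis:
  u_1 = (2, 0, 2, 0)
  u_2 = (1/2, -3, -1/2, 0)
  u_3 = (21/19, 7/19, -21/19, 1)

Apply the Gram-Schmidt recurrence
  u_1 = v_1
  u_i = v_i − Σ_{j<i} ((v_i · u_j) / (u_j · u_j)) · u_j.

Step by step this gives:
  u_1 = (2, 0, 2, 0)
  u_2 = (1/2, -3, -1/2, 0)
  u_3 = (21/19, 7/19, -21/19, 1)

Orthogonality check:
  u_2 · u_1 = 0 (should be 0)
  u_3 · u_1 = 0 (should be 0)
  u_3 · u_2 = 0 (should be 0)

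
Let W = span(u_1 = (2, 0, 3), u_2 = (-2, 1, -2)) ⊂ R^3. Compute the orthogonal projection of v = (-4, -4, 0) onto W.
proj_W(v) = (-8/17, -28/17, -40/17)

Set up U = [u_1 | ... | u_2] ∈ R^(3×2). The projector onto W = col(U) is P = U (U^T U)^(-1) U^T.
Compute U^T U =
  [13, -10]
  [-10, 9],
and U^T v = (-8, 4).
Solve U^T U · c = U^T v for the coefficients: c = (-32/17, -28/17). The projection is proj_W(v) = U c.
Check: (v - proj_W(v)) · u_1 = 0  (should be 0).
Check: (v - proj_W(v)) · u_2 = 0  (should be 0).
Result: proj_W(v) = (-8/17, -28/17, -40/17).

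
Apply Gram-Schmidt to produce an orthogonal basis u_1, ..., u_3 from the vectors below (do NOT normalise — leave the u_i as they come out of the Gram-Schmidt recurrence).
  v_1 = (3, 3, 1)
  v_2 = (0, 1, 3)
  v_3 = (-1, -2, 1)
Orthogonal basis:
  u_1 = (3, 3, 1)
  u_2 = (-18/19, 1/19, 51/19)
  u_3 = (52/77, -117/154, 39/154)

Apply the Gram-Schmidt recurrence
  u_1 = v_1
  u_i = v_i − Σ_{j<i} ((v_i · u_j) / (u_j · u_j)) · u_j.

Step by step this gives:
  u_1 = (3, 3, 1)
  u_2 = (-18/19, 1/19, 51/19)
  u_3 = (52/77, -117/154, 39/154)

Orthogonality check:
  u_2 · u_1 = 0 (should be 0)
  u_3 · u_1 = 0 (should be 0)
  u_3 · u_2 = 0 (should be 0)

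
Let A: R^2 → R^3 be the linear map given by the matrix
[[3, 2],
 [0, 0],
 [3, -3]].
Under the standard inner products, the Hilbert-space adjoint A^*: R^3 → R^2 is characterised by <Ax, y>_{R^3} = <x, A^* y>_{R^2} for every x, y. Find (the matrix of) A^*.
A^* = A^T =
[[3, 0, 3],
 [2, 0, -3]]

For real matrices with standard dot products, the defining identity <Ax, y> = <x, A^* y> gives (Ax)^T y = x^T (A^*) y, i.e. x^T A^T y = x^T (A^*) y. Since this holds for all x, y, we must have A^* = A^T. Therefore
A^* =
[[3, 0, 3],
 [2, 0, -3]].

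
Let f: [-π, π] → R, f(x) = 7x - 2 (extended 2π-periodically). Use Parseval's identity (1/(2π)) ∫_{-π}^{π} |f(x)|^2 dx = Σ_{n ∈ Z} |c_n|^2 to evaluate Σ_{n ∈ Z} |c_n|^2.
Σ |c_n|^2 = 49π^2/3 + 4

Expand and integrate term by term over [-π, π]:
  ∫ (7x)^2 dx = 49·(2π^3/3); ∫ 2·7·(-2)·x dx = 0 (odd integrand); ∫ (-2)^2 dx = 4·2π.
So (1/(2π)) ∫_{-π}^{π} (7x - 2)^2 dx = 49π^2/3 + 4 = 49π^2/3 + 4.
Parseval ⇒ Σ |c_n|^2 = 49π^2/3 + 4.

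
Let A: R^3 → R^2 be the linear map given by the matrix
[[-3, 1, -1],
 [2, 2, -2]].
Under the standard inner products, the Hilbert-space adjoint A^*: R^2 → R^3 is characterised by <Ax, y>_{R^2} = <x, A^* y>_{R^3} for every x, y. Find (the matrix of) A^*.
A^* = A^T =
[[-3, 2],
 [1, 2],
 [-1, -2]]

For real matrices with standard dot products, the defining identity <Ax, y> = <x, A^* y> gives (Ax)^T y = x^T (A^*) y, i.e. x^T A^T y = x^T (A^*) y. Since this holds for all x, y, we must have A^* = A^T. Therefore
A^* =
[[-3, 2],
 [1, 2],
 [-1, -2]].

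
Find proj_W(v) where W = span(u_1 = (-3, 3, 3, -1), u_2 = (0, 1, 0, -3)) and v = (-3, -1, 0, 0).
proj_W(v) = (-99/122, 67/122, 99/122, 63/122)

Set up U = [u_1 | ... | u_2] ∈ R^(4×2). The projector onto W = col(U) is P = U (U^T U)^(-1) U^T.
Compute U^T U =
  [28, 6]
  [6, 10],
and U^T v = (6, -1).
Solve U^T U · c = U^T v for the coefficients: c = (33/122, -16/61). The projection is proj_W(v) = U c.
Check: (v - proj_W(v)) · u_1 = 0  (should be 0).
Check: (v - proj_W(v)) · u_2 = 0  (should be 0).
Result: proj_W(v) = (-99/122, 67/122, 99/122, 63/122).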